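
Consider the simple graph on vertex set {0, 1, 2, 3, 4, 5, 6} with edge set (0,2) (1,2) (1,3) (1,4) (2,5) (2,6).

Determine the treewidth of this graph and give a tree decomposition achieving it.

Treewidth 1.
One such decomposition:
Bags: B1 = {2, 6}  B2 = {2, 5}  B3 = {1, 2}  B4 = {1, 3}  B5 = {1, 4}  B6 = {0, 2}
Tree: B1–B2, B1–B3, B3–B4, B3–B5, B3–B6

Each bag holds 2 vertices, so the decomposition has width 1, which upper-bounds the treewidth. G has an edge, so its treewidth is at least 1. The upper and lower bounds meet at 1, so that is the treewidth.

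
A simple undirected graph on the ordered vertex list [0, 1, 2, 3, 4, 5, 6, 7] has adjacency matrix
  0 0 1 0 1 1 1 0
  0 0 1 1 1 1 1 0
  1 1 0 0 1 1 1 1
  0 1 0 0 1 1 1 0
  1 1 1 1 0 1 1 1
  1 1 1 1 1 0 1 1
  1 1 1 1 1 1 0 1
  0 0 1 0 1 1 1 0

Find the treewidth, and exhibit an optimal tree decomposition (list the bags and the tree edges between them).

Treewidth 4.
One such decomposition:
Bags: B1 = {1, 2, 4, 5, 6}  B2 = {1, 3, 4, 5, 6}  B3 = {2, 4, 5, 6, 7}  B4 = {0, 2, 4, 5, 6}
Tree: B1–B2, B1–B3, B1–B4

The largest bag has 5 vertices, giving width 4; this decomposition certifies tw(G) ≤ 4. On the other hand G contains the 5-clique {0, 2, 4, 5, 6}. A clique must lie in a single bag of any decomposition, so no decomposition can have width below 4. Combining the bounds, tw(G) = 4.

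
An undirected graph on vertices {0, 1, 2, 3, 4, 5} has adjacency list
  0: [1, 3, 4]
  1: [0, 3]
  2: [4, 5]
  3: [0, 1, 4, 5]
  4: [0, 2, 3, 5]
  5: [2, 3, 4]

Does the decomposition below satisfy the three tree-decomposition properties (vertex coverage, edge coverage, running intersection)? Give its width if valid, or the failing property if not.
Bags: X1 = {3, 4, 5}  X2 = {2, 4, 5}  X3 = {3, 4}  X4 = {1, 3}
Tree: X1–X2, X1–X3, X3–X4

A tree decomposition must satisfy three properties: every vertex lies in some bag; for every edge, both endpoints lie together in some bag; and for every vertex, the bags containing it form a connected subtree. Here vertex 0 appears in no bag, so the decomposition is invalid.

No — vertex 0 appears in no bag.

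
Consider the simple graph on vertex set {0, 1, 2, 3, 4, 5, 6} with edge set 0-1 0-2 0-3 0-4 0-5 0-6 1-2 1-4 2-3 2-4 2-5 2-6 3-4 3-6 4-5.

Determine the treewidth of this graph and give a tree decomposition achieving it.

Each bag holds 4 vertices, so the decomposition has width 3, which upper-bounds the treewidth. On the other hand G contains the 4-clique {0, 1, 2, 4}. A clique must lie in a single bag of any decomposition, so no decomposition can have width below 3. Therefore the treewidth is 3.

Treewidth 3.
One optimal decomposition is:
Bags: B1 = {0, 1, 2, 4}  B2 = {0, 2, 4, 5}  B3 = {0, 2, 3, 4}  B4 = {0, 2, 3, 6}
Tree: B1–B2, B1–B3, B3–B4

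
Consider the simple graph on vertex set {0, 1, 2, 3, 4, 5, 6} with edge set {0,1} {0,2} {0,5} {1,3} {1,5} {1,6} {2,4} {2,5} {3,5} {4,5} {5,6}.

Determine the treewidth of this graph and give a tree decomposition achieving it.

Treewidth 2.
One such decomposition:
Bags: B1 = {0, 1, 5}  B2 = {1, 3, 5}  B3 = {1, 5, 6}  B4 = {0, 2, 5}  B5 = {2, 4, 5}
Tree: B1–B2, B2–B3, B1–B4, B4–B5

The largest bag has 3 vertices, giving width 2; this decomposition certifies tw(G) ≤ 2. For the lower bound, the 3 vertices {0, 1, 5} are pairwise adjacent, and any tree decomposition puts a clique entirely inside one bag — forcing width ≥ 2. Combining the bounds, tw(G) = 2.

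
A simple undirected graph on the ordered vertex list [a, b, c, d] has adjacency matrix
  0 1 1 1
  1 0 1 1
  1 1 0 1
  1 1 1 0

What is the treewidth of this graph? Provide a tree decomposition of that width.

Treewidth 3.
Bags: B1 = {a, b, c, d}
Tree: (single bag)

A single bag containing all 4 vertices is trivially a valid decomposition of width 3. For the lower bound, the 4 vertices {a, b, c, d} are pairwise adjacent, and any tree decomposition puts a clique entirely inside one bag — forcing width ≥ 3. The upper and lower bounds meet at 3, so that is the treewidth.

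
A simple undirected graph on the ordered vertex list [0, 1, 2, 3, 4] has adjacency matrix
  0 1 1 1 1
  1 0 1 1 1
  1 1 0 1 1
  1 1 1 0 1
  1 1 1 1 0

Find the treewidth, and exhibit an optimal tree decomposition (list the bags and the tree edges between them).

Treewidth 4.
One optimal decomposition is:
Bags: B1 = {0, 1, 2, 3, 4}
Tree: (single bag)

With just one bag of size 5, the width is 5 − 1 = 4, so tw(G) ≤ 4. On the other hand G contains the 5-clique {0, 1, 2, 3, 4}. A clique must lie in a single bag of any decomposition, so no decomposition can have width below 4. Combining the bounds, tw(G) = 4.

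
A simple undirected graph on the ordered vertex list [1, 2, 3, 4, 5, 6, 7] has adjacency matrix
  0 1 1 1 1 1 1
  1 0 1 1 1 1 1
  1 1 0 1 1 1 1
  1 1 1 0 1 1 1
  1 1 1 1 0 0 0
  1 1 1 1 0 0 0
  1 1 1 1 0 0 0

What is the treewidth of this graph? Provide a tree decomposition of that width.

Treewidth 4.
One optimal decomposition is:
Bags: B1 = {1, 2, 3, 4, 5}  B2 = {1, 2, 3, 4, 7}  B3 = {1, 2, 3, 4, 6}
Tree: B1–B2, B2–B3

The largest bag has 5 vertices, giving width 4; this decomposition certifies tw(G) ≤ 4. On the other hand G contains the 5-clique {1, 2, 3, 4, 5}. A clique must lie in a single bag of any decomposition, so no decomposition can have width below 4. Therefore the treewidth is 4.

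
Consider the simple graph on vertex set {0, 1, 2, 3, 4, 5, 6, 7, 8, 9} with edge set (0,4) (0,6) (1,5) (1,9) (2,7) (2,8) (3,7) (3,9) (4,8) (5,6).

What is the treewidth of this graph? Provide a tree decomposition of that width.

Every bag has size at most 3, so the width is 3 − 1 = 2 and tw(G) ≤ 2. Since 8–2–7–3–9–1–5–6–0–4–8 is a cycle in G, G is not acyclic. Forests are exactly the graphs of treewidth ≤ 1, so tw(G) ≥ 2. Therefore the treewidth is 2.

Treewidth 2.
One optimal decomposition is:
Bags: B1 = {2, 7, 8}  B2 = {3, 7, 8}  B3 = {3, 8, 9}  B4 = {1, 8, 9}  B5 = {1, 5, 8}  B6 = {5, 6, 8}  B7 = {0, 6, 8}  B8 = {0, 4, 8}
Tree: B1–B2, B2–B3, B3–B4, B4–B5, B5–B6, B6–B7, B7–B8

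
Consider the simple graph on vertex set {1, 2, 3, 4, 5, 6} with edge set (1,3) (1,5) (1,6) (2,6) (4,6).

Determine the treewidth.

A width-1 tree decomposition is:
Bags: B1 = {1, 6}  B2 = {1, 3}  B3 = {2, 6}  B4 = {1, 5}  B5 = {4, 6}
Tree: B1–B2, B1–B3, B1–B4, B3–B5
Each bag holds 2 vertices, so the decomposition has width 1, which upper-bounds the treewidth. Since G has at least one edge (e.g. 6–1), it is not an edgeless graph, so tw(G) ≥ 1. Combining the bounds, tw(G) = 1.

1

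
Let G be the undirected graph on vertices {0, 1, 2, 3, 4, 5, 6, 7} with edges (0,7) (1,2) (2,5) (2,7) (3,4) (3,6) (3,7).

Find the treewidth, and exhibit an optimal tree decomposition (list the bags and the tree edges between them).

Treewidth 1.
Bags: B1 = {3, 7}  B2 = {3, 4}  B3 = {3, 6}  B4 = {0, 7}  B5 = {2, 7}  B6 = {2, 5}  B7 = {1, 2}
Tree: B1–B2, B1–B3, B1–B4, B1–B5, B5–B6, B6–B7

Every bag has size at most 2, so the width is 2 − 1 = 1 and tw(G) ≤ 1. G has an edge, so its treewidth is at least 1. Hence tw(G) = 1 exactly.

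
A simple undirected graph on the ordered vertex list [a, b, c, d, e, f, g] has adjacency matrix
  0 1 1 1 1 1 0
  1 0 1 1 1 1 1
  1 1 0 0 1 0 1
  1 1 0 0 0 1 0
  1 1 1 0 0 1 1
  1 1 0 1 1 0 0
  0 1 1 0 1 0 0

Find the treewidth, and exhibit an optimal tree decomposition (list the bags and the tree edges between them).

Treewidth 3.
One such decomposition:
Bags: B1 = {a, b, d, f}  B2 = {a, b, e, f}  B3 = {a, b, c, e}  B4 = {b, c, e, g}
Tree: B1–B2, B2–B3, B3–B4

Each bag holds 4 vertices, so the decomposition has width 3, which upper-bounds the treewidth. Conversely, {b, c, e, g} is a clique of size 4, and the vertices of any clique must share a bag in every tree decomposition; so some bag has ≥ 4 vertices and tw(G) ≥ 3. Therefore the treewidth is 3.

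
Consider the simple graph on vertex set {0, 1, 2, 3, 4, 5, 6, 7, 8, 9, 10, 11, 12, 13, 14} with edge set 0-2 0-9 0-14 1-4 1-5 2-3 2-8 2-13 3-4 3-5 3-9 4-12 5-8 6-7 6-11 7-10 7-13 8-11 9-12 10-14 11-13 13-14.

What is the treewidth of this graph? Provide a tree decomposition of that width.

Treewidth 3.
Bags: B1 = {6, 7, 10, 14}  B2 = {6, 7, 13, 14}  B3 = {6, 11, 13, 14}  B4 = {0, 11, 13, 14}  B5 = {0, 2, 11, 13}  B6 = {0, 2, 8, 11}  B7 = {0, 2, 8, 9}  B8 = {2, 3, 8, 9}  B9 = {3, 5, 8, 9}  B10 = {3, 5, 9, 12}  B11 = {3, 4, 5, 12}  B12 = {1, 4, 5, 12}
Tree: B1–B2, B2–B3, B3–B4, B4–B5, B5–B6, B6–B7, B7–B8, B8–B9, B9–B10, B10–B11, B11–B12

Every bag has size at most 4, so the width is 4 − 1 = 3 and tw(G) ≤ 3. For the lower bound: the 4 vertex sets {6,7,10}, {14}, {13}, {0,2,8,11} are disjoint, each induces a connected subgraph, and every pair is joined by at least one edge of G. Contracting each set to a single vertex therefore yields K_{4} as a minor, and since treewidth is minor-monotone, tw(G) ≥ tw(K_{4}) = 3. Therefore the treewidth is 3.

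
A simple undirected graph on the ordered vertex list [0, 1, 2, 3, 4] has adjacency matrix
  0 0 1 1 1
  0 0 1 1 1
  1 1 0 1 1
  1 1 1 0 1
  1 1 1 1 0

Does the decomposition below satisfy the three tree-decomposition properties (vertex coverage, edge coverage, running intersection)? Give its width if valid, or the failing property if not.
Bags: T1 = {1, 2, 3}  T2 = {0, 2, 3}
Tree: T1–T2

No — vertex 4 appears in no bag.

A tree decomposition must satisfy three properties: every vertex lies in some bag; for every edge, both endpoints lie together in some bag; and for every vertex, the bags containing it form a connected subtree. Here vertex 4 appears in no bag, so the decomposition is invalid.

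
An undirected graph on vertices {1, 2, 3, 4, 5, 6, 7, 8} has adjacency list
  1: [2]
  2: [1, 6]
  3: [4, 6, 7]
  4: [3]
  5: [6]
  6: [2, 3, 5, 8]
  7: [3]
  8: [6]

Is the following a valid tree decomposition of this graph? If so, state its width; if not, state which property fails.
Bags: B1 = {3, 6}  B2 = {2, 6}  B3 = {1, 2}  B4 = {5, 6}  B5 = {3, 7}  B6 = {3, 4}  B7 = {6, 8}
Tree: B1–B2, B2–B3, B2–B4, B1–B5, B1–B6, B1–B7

Vertex coverage: the bags together contain {1, 2, 3, 4, 5, 6, 7, 8}, the full vertex set. Edge coverage: each edge of G has both endpoints in at least one bag. Running intersection: for every vertex, the bags containing it form a connected subtree. All three properties hold, so this is a valid tree decomposition of width max|bag| − 1 = 1, and hence tw(G) ≤ 1.

Yes; width 1.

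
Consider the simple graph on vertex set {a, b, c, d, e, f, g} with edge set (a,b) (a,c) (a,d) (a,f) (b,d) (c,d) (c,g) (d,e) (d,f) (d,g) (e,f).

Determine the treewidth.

A width-2 tree decomposition is:
Bags: B1 = {a, d, f}  B2 = {a, c, d}  B3 = {d, e, f}  B4 = {a, b, d}  B5 = {c, d, g}
Tree: B1–B2, B1–B3, B2–B4, B2–B5
Each bag holds 3 vertices, so the decomposition has width 2, which upper-bounds the treewidth. On the other hand G contains the 3-clique {c, d, g}. A clique must lie in a single bag of any decomposition, so no decomposition can have width below 2. Combining the bounds, tw(G) = 2.

2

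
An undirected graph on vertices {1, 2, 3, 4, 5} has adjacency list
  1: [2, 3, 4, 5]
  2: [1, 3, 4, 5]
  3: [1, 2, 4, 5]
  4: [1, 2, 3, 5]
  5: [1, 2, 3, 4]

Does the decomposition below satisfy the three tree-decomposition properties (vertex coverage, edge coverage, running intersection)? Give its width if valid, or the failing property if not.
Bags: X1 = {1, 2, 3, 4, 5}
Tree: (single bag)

Yes; width 4.

Checking the three conditions: (i) the bags cover all of {1, 2, 3, 4, 5}; (ii) for each edge, some bag contains both endpoints; (iii) the bags containing any fixed vertex form a subtree. All hold, so the decomposition is valid with width 5 − 1 = 4.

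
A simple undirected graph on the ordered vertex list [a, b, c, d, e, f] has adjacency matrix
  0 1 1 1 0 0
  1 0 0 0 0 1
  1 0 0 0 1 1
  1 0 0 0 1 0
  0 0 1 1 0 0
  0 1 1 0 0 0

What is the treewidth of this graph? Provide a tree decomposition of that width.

Treewidth 2.
Bags: B1 = {a, b, f}  B2 = {a, c, f}  B3 = {a, c, d}  B4 = {c, d, e}
Tree: B1–B2, B2–B3, B3–B4

Each bag holds 3 vertices, so the decomposition has width 2, which upper-bounds the treewidth. For the lower bound, G contains the cycle b–f–c–a–b, so G is not a forest; only forests have treewidth ≤ 1, hence tw(G) ≥ 2. Combining the bounds, tw(G) = 2.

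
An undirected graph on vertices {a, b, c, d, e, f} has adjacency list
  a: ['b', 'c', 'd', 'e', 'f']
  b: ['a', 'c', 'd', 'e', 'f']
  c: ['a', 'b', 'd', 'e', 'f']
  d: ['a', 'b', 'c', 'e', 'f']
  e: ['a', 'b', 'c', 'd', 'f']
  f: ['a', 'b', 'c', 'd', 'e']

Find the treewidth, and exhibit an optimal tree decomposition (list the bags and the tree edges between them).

With just one bag of size 6, the width is 6 − 1 = 5, so tw(G) ≤ 5. Conversely, {a, b, c, d, e, f} is a clique of size 6, and the vertices of any clique must share a bag in every tree decomposition; so some bag has ≥ 6 vertices and tw(G) ≥ 5. Hence tw(G) = 5 exactly.

Treewidth 5.
Bags: B1 = {a, b, c, d, e, f}
Tree: (single bag)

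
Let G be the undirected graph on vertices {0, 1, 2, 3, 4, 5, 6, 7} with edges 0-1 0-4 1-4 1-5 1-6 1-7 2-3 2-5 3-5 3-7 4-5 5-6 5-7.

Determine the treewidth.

2

A width-2 tree decomposition is:
Bags: B1 = {1, 5, 7}  B2 = {3, 5, 7}  B3 = {1, 5, 6}  B4 = {2, 3, 5}  B5 = {1, 4, 5}  B6 = {0, 1, 4}
Tree: B1–B2, B1–B3, B2–B4, B1–B5, B5–B6
The largest bag has 3 vertices, giving width 2; this decomposition certifies tw(G) ≤ 2. On the other hand G contains the 3-clique {0, 1, 4}. A clique must lie in a single bag of any decomposition, so no decomposition can have width below 2. The upper and lower bounds meet at 2, so that is the treewidth.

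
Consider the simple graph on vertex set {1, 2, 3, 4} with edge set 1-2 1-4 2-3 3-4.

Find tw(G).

A width-2 tree decomposition is:
Bags: B1 = {1, 2, 4}  B2 = {2, 3, 4}
Tree: B1–B2
Each bag holds 3 vertices, so the decomposition has width 2, which upper-bounds the treewidth. Since 2–1–4–3–2 is a cycle in G, G is not acyclic. Forests are exactly the graphs of treewidth ≤ 1, so tw(G) ≥ 2. Therefore the treewidth is 2.

2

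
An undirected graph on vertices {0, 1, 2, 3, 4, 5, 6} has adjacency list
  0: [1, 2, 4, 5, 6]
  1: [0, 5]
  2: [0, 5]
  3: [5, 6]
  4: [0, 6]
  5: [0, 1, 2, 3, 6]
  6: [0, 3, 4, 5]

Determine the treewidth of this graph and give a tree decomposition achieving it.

Treewidth 2.
One such decomposition:
Bags: B1 = {0, 2, 5}  B2 = {0, 5, 6}  B3 = {3, 5, 6}  B4 = {0, 1, 5}  B5 = {0, 4, 6}
Tree: B1–B2, B2–B3, B1–B4, B2–B5

Each bag holds 3 vertices, so the decomposition has width 2, which upper-bounds the treewidth. For the lower bound, the 3 vertices {0, 4, 6} are pairwise adjacent, and any tree decomposition puts a clique entirely inside one bag — forcing width ≥ 2. Combining the bounds, tw(G) = 2.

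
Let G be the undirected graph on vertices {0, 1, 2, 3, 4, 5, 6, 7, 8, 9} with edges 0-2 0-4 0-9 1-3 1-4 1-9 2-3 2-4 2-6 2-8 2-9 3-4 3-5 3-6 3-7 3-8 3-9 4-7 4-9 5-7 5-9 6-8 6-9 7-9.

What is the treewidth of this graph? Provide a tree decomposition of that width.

The largest bag has 4 vertices, giving width 3; this decomposition certifies tw(G) ≤ 3. On the other hand G contains the 4-clique {0, 2, 4, 9}. A clique must lie in a single bag of any decomposition, so no decomposition can have width below 3. Therefore the treewidth is 3.

Treewidth 3.
Bags: B1 = {2, 3, 4, 9}  B2 = {3, 4, 7, 9}  B3 = {0, 2, 4, 9}  B4 = {1, 3, 4, 9}  B5 = {2, 3, 6, 9}  B6 = {3, 5, 7, 9}  B7 = {2, 3, 6, 8}
Tree: B1–B2, B1–B3, B1–B4, B1–B5, B2–B6, B5–B7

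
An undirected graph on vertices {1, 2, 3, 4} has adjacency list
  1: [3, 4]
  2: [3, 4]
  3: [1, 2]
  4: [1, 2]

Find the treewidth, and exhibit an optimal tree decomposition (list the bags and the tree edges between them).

Treewidth 2.
One optimal decomposition is:
Bags: B1 = {1, 2, 3}  B2 = {1, 2, 4}
Tree: B1–B2

Each bag holds 3 vertices, so the decomposition has width 2, which upper-bounds the treewidth. Since 2–3–1–4–2 is a cycle in G, G is not acyclic. Forests are exactly the graphs of treewidth ≤ 1, so tw(G) ≥ 2. The upper and lower bounds meet at 2, so that is the treewidth.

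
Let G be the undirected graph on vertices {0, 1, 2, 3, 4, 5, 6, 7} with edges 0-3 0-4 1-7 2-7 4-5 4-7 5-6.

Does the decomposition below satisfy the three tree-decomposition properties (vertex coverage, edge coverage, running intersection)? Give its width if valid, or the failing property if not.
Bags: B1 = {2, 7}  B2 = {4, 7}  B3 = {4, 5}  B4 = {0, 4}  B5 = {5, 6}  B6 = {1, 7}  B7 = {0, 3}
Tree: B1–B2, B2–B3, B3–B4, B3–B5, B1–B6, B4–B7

Yes; width 1.

Every vertex of G appears in some bag (union = {0, 1, 2, 3, 4, 5, 6, 7}); every edge is covered by a bag; and for each vertex v the set of bags containing v is connected in the bag tree. The decomposition is therefore valid. The largest bag has 2 vertices, so the width is 1.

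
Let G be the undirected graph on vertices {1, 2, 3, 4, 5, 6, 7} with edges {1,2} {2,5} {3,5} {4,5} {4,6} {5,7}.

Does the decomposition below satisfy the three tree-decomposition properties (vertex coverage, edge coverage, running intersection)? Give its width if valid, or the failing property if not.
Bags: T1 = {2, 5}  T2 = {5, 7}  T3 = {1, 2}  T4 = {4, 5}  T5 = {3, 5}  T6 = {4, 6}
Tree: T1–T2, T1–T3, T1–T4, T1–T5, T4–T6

Every vertex of G appears in some bag (union = {1, 2, 3, 4, 5, 6, 7}); every edge is covered by a bag; and for each vertex v the set of bags containing v is connected in the bag tree. The decomposition is therefore valid. The largest bag has 2 vertices, so the width is 1.

Yes; width 1.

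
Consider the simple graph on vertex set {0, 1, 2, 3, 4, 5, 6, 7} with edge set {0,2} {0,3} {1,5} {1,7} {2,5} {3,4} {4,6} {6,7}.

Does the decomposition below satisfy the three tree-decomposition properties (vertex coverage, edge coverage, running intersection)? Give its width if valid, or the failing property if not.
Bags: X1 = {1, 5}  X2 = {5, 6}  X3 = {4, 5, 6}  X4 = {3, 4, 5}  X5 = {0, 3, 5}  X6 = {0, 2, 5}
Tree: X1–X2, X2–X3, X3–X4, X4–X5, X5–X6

No — vertex 7 appears in no bag.

A tree decomposition must satisfy three properties: every vertex lies in some bag; for every edge, both endpoints lie together in some bag; and for every vertex, the bags containing it form a connected subtree. Here vertex 7 appears in no bag, so the decomposition is invalid.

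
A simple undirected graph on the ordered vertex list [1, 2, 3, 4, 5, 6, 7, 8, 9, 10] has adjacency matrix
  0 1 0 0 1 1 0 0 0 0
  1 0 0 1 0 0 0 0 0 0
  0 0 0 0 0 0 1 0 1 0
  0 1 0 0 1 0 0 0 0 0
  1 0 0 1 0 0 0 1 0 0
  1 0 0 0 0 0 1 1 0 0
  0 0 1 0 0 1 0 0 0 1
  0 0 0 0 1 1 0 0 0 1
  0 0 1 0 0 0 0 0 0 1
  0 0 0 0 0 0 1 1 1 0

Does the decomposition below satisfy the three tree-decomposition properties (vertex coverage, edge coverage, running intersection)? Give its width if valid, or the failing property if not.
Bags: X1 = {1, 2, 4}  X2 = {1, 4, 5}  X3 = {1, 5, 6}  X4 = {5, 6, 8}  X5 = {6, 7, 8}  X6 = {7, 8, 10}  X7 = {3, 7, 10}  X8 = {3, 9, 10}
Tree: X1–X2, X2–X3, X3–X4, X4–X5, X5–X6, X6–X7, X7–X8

Every vertex of G appears in some bag (union = {1, 2, 3, 4, 5, 6, 7, 8, 9, 10}); every edge is covered by a bag; and for each vertex v the set of bags containing v is connected in the bag tree. The decomposition is therefore valid. The largest bag has 3 vertices, so the width is 2.

Yes; width 2.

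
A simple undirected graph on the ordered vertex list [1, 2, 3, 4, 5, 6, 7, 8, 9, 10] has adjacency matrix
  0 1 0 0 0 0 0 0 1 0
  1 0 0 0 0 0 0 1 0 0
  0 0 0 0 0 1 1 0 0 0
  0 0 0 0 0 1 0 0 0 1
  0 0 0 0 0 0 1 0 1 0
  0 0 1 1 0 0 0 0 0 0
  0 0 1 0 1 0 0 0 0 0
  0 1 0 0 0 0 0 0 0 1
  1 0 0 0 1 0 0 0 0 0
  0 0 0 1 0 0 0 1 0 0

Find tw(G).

2

A width-2 tree decomposition is:
Bags: B1 = {1, 2, 9}  B2 = {2, 5, 9}  B3 = {2, 5, 7}  B4 = {2, 3, 7}  B5 = {2, 3, 6}  B6 = {2, 4, 6}  B7 = {2, 4, 10}  B8 = {2, 8, 10}
Tree: B1–B2, B2–B3, B3–B4, B4–B5, B5–B6, B6–B7, B7–B8
The largest bag has 3 vertices, giving width 2; this decomposition certifies tw(G) ≤ 2. The edges 2–1–9–5–7–3–6–4–10–8–2 form a cycle, so G is not a tree and its treewidth is at least 2. Therefore the treewidth is 2.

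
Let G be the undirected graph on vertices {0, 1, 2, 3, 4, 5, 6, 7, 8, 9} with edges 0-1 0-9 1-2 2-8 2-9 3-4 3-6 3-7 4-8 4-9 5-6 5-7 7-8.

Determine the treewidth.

A width-2 tree decomposition is:
Bags: B1 = {5, 6, 7}  B2 = {3, 6, 7}  B3 = {3, 7, 8}  B4 = {3, 4, 8}  B5 = {2, 4, 8}  B6 = {2, 4, 9}  B7 = {1, 2, 9}  B8 = {0, 1, 9}
Tree: B1–B2, B2–B3, B3–B4, B4–B5, B5–B6, B6–B7, B7–B8
Each bag holds 3 vertices, so the decomposition has width 2, which upper-bounds the treewidth. The edges 5–6–3–7–5 form a cycle, so G is not a tree and its treewidth is at least 2. Combining the bounds, tw(G) = 2.

2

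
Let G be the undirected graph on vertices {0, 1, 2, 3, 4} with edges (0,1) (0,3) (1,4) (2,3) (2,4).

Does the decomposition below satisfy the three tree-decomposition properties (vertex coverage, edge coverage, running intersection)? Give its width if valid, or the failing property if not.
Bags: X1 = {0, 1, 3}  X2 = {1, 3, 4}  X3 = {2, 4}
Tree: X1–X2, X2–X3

No — edge (3,2) lies in no bag.

A tree decomposition must satisfy three properties: every vertex lies in some bag; for every edge, both endpoints lie together in some bag; and for every vertex, the bags containing it form a connected subtree. Here edge (3,2) lies in no bag, so the decomposition is invalid.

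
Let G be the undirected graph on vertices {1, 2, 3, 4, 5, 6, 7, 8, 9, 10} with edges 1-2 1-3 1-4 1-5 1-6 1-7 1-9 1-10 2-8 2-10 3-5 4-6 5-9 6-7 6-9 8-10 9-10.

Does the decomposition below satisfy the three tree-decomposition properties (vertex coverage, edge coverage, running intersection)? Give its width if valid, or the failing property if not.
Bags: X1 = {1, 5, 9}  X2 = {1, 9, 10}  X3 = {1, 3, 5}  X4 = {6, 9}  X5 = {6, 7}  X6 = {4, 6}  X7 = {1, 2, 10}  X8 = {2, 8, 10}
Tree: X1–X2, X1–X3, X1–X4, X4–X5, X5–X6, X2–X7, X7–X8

A tree decomposition must satisfy three properties: every vertex lies in some bag; for every edge, both endpoints lie together in some bag; and for every vertex, the bags containing it form a connected subtree. Here edge (1,6) lies in no bag, so the decomposition is invalid.

No — edge (1,6) lies in no bag.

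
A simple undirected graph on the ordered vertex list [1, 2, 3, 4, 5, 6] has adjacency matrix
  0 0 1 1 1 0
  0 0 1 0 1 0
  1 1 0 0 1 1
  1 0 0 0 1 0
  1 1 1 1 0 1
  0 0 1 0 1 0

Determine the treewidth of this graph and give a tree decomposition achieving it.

Treewidth 2.
One optimal decomposition is:
Bags: B1 = {1, 3, 5}  B2 = {2, 3, 5}  B3 = {1, 4, 5}  B4 = {3, 5, 6}
Tree: B1–B2, B1–B3, B2–B4

Every bag has size at most 3, so the width is 3 − 1 = 2 and tw(G) ≤ 2. For the lower bound, the 3 vertices {1, 3, 5} are pairwise adjacent, and any tree decomposition puts a clique entirely inside one bag — forcing width ≥ 2. Combining the bounds, tw(G) = 2.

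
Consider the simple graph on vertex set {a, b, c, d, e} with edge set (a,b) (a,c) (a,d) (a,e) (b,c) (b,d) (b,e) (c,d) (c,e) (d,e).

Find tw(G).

A width-4 tree decomposition is:
Bags: B1 = {a, b, c, d, e}
Tree: (single bag)
With just one bag of size 5, the width is 5 − 1 = 4, so tw(G) ≤ 4. Conversely, {a, b, c, d, e} is a clique of size 5, and the vertices of any clique must share a bag in every tree decomposition; so some bag has ≥ 5 vertices and tw(G) ≥ 4. Hence tw(G) = 4 exactly.

4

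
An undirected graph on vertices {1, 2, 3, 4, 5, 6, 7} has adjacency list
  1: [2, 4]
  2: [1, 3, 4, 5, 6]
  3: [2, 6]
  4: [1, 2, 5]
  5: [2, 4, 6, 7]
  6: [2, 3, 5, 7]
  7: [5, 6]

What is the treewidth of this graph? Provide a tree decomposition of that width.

Treewidth 2.
Bags: B1 = {2, 4, 5}  B2 = {1, 2, 4}  B3 = {2, 5, 6}  B4 = {5, 6, 7}  B5 = {2, 3, 6}
Tree: B1–B2, B1–B3, B3–B4, B3–B5

Every bag has size at most 3, so the width is 3 − 1 = 2 and tw(G) ≤ 2. On the other hand G contains the 3-clique {2, 3, 6}. A clique must lie in a single bag of any decomposition, so no decomposition can have width below 2. Hence tw(G) = 2 exactly.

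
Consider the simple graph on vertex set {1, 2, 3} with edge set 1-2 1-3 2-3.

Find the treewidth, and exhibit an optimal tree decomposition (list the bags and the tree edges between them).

Treewidth 2.
One such decomposition:
Bags: B1 = {1, 2, 3}
Tree: (single bag)

With just one bag of size 3, the width is 3 − 1 = 2, so tw(G) ≤ 2. On the other hand G contains the 3-clique {1, 2, 3}. A clique must lie in a single bag of any decomposition, so no decomposition can have width below 2. Hence tw(G) = 2 exactly.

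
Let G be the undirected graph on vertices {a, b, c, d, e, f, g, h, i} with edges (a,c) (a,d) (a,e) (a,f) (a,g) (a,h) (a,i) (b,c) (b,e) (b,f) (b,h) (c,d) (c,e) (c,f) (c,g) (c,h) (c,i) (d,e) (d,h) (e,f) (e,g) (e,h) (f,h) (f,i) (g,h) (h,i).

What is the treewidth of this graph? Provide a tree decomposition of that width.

Treewidth 4.
One such decomposition:
Bags: B1 = {a, c, e, f, h}  B2 = {b, c, e, f, h}  B3 = {a, c, f, h, i}  B4 = {a, c, e, g, h}  B5 = {a, c, d, e, h}
Tree: B1–B2, B1–B3, B1–B4, B4–B5

Every bag has size at most 5, so the width is 5 − 1 = 4 and tw(G) ≤ 4. For the lower bound, the 5 vertices {a, c, d, e, h} are pairwise adjacent, and any tree decomposition puts a clique entirely inside one bag — forcing width ≥ 4. Hence tw(G) = 4 exactly.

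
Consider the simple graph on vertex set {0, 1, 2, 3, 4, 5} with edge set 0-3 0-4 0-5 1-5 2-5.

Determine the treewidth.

1

A width-1 tree decomposition is:
Bags: B1 = {1, 5}  B2 = {2, 5}  B3 = {0, 5}  B4 = {0, 3}  B5 = {0, 4}
Tree: B1–B2, B2–B3, B3–B4, B4–B5
Every bag has size at most 2, so the width is 2 − 1 = 1 and tw(G) ≤ 1. Any graph with an edge has treewidth ≥ 1, and G has the edge 1–5. Hence tw(G) = 1 exactly.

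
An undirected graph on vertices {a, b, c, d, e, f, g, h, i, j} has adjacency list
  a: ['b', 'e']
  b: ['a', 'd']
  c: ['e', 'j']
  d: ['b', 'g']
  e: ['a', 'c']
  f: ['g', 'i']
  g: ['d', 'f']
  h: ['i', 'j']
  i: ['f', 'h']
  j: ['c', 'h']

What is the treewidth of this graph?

A width-2 tree decomposition is:
Bags: B1 = {a, b, e}  B2 = {b, d, e}  B3 = {d, e, g}  B4 = {e, f, g}  B5 = {e, f, i}  B6 = {e, h, i}  B7 = {e, h, j}  B8 = {c, e, j}
Tree: B1–B2, B2–B3, B3–B4, B4–B5, B5–B6, B6–B7, B7–B8
The largest bag has 3 vertices, giving width 2; this decomposition certifies tw(G) ≤ 2. For the lower bound, G contains the cycle e–a–b–d–g–f–i–h–j–c–e, so G is not a forest; only forests have treewidth ≤ 1, hence tw(G) ≥ 2. Hence tw(G) = 2 exactly.

2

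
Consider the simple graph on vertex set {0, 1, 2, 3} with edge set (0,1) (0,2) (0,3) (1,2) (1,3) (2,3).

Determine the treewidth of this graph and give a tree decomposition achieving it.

With just one bag of size 4, the width is 4 − 1 = 3, so tw(G) ≤ 3. Conversely, {0, 1, 2, 3} is a clique of size 4, and the vertices of any clique must share a bag in every tree decomposition; so some bag has ≥ 4 vertices and tw(G) ≥ 3. The upper and lower bounds meet at 3, so that is the treewidth.

Treewidth 3.
One optimal decomposition is:
Bags: B1 = {0, 1, 2, 3}
Tree: (single bag)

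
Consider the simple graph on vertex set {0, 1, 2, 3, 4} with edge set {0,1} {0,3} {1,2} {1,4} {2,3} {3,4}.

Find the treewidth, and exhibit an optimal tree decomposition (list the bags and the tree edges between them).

Treewidth 2.
One such decomposition:
Bags: B1 = {1, 2, 3}  B2 = {0, 1, 3}  B3 = {1, 3, 4}
Tree: B1–B2, B2–B3

The largest bag has 3 vertices, giving width 2; this decomposition certifies tw(G) ≤ 2. The edges 1–2–3–0–1 form a cycle, so G is not a tree and its treewidth is at least 2. Therefore the treewidth is 2.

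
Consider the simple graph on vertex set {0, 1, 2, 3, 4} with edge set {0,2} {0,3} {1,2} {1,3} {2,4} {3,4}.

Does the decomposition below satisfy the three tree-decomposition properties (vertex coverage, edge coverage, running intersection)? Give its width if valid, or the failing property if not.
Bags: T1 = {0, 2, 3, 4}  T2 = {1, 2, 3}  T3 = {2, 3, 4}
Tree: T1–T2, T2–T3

No — bags containing vertex 4 are not connected in the tree.

A tree decomposition must satisfy three properties: every vertex lies in some bag; for every edge, both endpoints lie together in some bag; and for every vertex, the bags containing it form a connected subtree. Here bags containing vertex 4 are not connected in the tree, so the decomposition is invalid.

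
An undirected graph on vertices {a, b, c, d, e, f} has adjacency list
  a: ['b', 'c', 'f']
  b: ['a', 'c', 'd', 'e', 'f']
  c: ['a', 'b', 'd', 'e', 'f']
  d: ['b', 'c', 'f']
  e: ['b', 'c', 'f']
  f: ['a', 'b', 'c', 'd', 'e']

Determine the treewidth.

A width-3 tree decomposition is:
Bags: B1 = {b, c, d, f}  B2 = {a, b, c, f}  B3 = {b, c, e, f}
Tree: B1–B2, B2–B3
Every bag has size at most 4, so the width is 4 − 1 = 3 and tw(G) ≤ 3. On the other hand G contains the 4-clique {b, c, d, f}. A clique must lie in a single bag of any decomposition, so no decomposition can have width below 3. Hence tw(G) = 3 exactly.

3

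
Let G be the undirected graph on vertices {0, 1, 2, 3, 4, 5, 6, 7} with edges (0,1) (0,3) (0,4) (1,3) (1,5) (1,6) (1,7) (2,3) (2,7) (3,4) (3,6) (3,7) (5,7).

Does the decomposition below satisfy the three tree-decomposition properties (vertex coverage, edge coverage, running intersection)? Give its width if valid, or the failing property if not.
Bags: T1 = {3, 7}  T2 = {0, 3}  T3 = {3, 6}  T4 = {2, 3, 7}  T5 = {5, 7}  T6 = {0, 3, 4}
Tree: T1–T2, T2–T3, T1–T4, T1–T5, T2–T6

No — vertex 1 appears in no bag.

A tree decomposition must satisfy three properties: every vertex lies in some bag; for every edge, both endpoints lie together in some bag; and for every vertex, the bags containing it form a connected subtree. Here vertex 1 appears in no bag, so the decomposition is invalid.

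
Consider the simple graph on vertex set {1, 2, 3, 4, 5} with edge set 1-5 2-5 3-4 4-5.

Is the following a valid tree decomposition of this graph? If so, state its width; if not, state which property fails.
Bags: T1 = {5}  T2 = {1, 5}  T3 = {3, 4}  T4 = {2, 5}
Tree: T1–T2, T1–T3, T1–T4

A tree decomposition must satisfy three properties: every vertex lies in some bag; for every edge, both endpoints lie together in some bag; and for every vertex, the bags containing it form a connected subtree. Here edge (4,5) lies in no bag, so the decomposition is invalid.

No — edge (4,5) lies in no bag.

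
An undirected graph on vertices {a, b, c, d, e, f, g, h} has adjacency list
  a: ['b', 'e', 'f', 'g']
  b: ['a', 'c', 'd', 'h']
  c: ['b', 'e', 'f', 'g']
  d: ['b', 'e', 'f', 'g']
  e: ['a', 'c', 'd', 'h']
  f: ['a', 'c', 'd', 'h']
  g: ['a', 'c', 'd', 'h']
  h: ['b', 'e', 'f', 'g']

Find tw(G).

A width-4 tree decomposition is:
Bags: B1 = {a, b, e, f, g}  B2 = {b, c, e, f, g}  B3 = {b, e, f, g, h}  B4 = {b, d, e, f, g}
Tree: B1–B2, B2–B3, B3–B4
Each bag holds 5 vertices, so the decomposition has width 4, which upper-bounds the treewidth. For the lower bound: the 5 vertex sets {a,g}, {c,e}, {b,h}, {f}, {d} are disjoint, each induces a connected subgraph, and every pair is joined by at least one edge of G. Contracting each set to a single vertex therefore yields K_{5} as a minor, and since treewidth is minor-monotone, tw(G) ≥ tw(K_{5}) = 4. Combining the bounds, tw(G) = 4.

4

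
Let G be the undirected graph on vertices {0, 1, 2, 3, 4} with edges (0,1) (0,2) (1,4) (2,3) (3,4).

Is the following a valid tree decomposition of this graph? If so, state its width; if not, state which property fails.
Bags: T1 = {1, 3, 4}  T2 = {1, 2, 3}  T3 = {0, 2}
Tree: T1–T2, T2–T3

A tree decomposition must satisfy three properties: every vertex lies in some bag; for every edge, both endpoints lie together in some bag; and for every vertex, the bags containing it form a connected subtree. Here edge (1,0) lies in no bag, so the decomposition is invalid.

No — edge (1,0) lies in no bag.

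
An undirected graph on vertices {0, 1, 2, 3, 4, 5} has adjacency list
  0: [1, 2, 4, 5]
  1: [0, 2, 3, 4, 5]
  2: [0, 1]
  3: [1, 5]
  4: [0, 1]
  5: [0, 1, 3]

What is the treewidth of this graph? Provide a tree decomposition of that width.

Treewidth 2.
One optimal decomposition is:
Bags: B1 = {0, 1, 4}  B2 = {0, 1, 2}  B3 = {0, 1, 5}  B4 = {1, 3, 5}
Tree: B1–B2, B2–B3, B3–B4

Every bag has size at most 3, so the width is 3 − 1 = 2 and tw(G) ≤ 2. On the other hand G contains the 3-clique {0, 1, 2}. A clique must lie in a single bag of any decomposition, so no decomposition can have width below 2. Combining the bounds, tw(G) = 2.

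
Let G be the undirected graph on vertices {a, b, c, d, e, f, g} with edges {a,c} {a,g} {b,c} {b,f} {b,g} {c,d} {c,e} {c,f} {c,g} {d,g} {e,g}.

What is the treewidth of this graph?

A width-2 tree decomposition is:
Bags: B1 = {c, d, g}  B2 = {b, c, g}  B3 = {b, c, f}  B4 = {c, e, g}  B5 = {a, c, g}
Tree: B1–B2, B2–B3, B1–B4, B4–B5
Each bag holds 3 vertices, so the decomposition has width 2, which upper-bounds the treewidth. Conversely, {c, d, g} is a clique of size 3, and the vertices of any clique must share a bag in every tree decomposition; so some bag has ≥ 3 vertices and tw(G) ≥ 2. Hence tw(G) = 2 exactly.

2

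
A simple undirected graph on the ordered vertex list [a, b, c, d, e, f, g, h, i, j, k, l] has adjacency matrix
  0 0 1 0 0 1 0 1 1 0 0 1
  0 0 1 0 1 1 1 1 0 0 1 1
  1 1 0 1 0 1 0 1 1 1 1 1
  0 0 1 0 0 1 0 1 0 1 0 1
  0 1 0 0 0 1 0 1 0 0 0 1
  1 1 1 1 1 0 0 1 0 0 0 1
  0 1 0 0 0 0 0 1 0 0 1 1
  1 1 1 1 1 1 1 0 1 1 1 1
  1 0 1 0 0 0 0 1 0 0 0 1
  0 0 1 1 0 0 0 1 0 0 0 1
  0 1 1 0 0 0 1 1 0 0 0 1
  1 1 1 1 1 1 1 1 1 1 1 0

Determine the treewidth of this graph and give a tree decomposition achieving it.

Every bag has size at most 5, so the width is 5 − 1 = 4 and tw(G) ≤ 4. For the lower bound, the 5 vertices {b, g, h, k, l} are pairwise adjacent, and any tree decomposition puts a clique entirely inside one bag — forcing width ≥ 4. The upper and lower bounds meet at 4, so that is the treewidth.

Treewidth 4.
One optimal decomposition is:
Bags: B1 = {b, c, f, h, l}  B2 = {c, d, f, h, l}  B3 = {a, c, f, h, l}  B4 = {b, e, f, h, l}  B5 = {c, d, h, j, l}  B6 = {b, c, h, k, l}  B7 = {b, g, h, k, l}  B8 = {a, c, h, i, l}
Tree: B1–B2, B2–B3, B1–B4, B2–B5, B1–B6, B6–B7, B3–B8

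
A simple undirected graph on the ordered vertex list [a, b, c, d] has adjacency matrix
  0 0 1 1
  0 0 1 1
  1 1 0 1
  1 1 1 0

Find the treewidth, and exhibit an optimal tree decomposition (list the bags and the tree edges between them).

Treewidth 2.
One such decomposition:
Bags: B1 = {a, c, d}  B2 = {b, c, d}
Tree: B1–B2

The largest bag has 3 vertices, giving width 2; this decomposition certifies tw(G) ≤ 2. For the lower bound, the 3 vertices {a, c, d} are pairwise adjacent, and any tree decomposition puts a clique entirely inside one bag — forcing width ≥ 2. Hence tw(G) = 2 exactly.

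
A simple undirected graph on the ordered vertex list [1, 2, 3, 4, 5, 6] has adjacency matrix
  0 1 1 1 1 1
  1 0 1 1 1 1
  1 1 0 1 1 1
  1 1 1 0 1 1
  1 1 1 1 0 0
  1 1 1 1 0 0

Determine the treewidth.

A width-4 tree decomposition is:
Bags: B1 = {1, 2, 3, 4, 6}  B2 = {1, 2, 3, 4, 5}
Tree: B1–B2
The largest bag has 5 vertices, giving width 4; this decomposition certifies tw(G) ≤ 4. On the other hand G contains the 5-clique {1, 2, 3, 4, 5}. A clique must lie in a single bag of any decomposition, so no decomposition can have width below 4. Hence tw(G) = 4 exactly.

4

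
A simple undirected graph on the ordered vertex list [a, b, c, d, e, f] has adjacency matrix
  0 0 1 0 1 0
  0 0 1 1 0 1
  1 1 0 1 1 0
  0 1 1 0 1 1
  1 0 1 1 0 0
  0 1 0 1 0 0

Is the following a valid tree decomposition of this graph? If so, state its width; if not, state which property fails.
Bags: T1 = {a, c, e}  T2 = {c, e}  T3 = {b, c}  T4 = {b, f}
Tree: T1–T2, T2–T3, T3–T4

No — vertex d appears in no bag.

A tree decomposition must satisfy three properties: every vertex lies in some bag; for every edge, both endpoints lie together in some bag; and for every vertex, the bags containing it form a connected subtree. Here vertex d appears in no bag, so the decomposition is invalid.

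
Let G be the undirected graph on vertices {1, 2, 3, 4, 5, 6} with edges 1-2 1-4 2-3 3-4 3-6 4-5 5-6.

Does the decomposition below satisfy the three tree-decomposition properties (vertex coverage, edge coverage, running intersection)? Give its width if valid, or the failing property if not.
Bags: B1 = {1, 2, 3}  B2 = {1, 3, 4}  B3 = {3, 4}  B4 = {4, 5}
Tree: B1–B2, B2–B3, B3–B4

A tree decomposition must satisfy three properties: every vertex lies in some bag; for every edge, both endpoints lie together in some bag; and for every vertex, the bags containing it form a connected subtree. Here vertex 6 appears in no bag, so the decomposition is invalid.

No — vertex 6 appears in no bag.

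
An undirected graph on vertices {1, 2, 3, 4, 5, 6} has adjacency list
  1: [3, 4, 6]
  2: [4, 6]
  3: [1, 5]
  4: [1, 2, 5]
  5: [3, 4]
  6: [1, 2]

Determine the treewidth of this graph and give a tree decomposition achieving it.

Treewidth 2.
One optimal decomposition is:
Bags: B1 = {1, 3, 5}  B2 = {1, 4, 5}  B3 = {1, 4, 6}  B4 = {2, 4, 6}
Tree: B1–B2, B2–B3, B3–B4

Every bag has size at most 3, so the width is 3 − 1 = 2 and tw(G) ≤ 2. Since 3–5–4–1–3 is a cycle in G, G is not acyclic. Forests are exactly the graphs of treewidth ≤ 1, so tw(G) ≥ 2. The upper and lower bounds meet at 2, so that is the treewidth.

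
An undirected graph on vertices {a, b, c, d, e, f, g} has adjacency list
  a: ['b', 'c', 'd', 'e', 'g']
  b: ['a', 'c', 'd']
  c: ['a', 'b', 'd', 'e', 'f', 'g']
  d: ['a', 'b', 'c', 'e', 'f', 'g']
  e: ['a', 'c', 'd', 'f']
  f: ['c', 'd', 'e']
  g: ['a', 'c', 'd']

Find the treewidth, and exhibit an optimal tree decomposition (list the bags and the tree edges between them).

Treewidth 3.
One optimal decomposition is:
Bags: B1 = {a, c, d, g}  B2 = {a, b, c, d}  B3 = {a, c, d, e}  B4 = {c, d, e, f}
Tree: B1–B2, B1–B3, B3–B4

The largest bag has 4 vertices, giving width 3; this decomposition certifies tw(G) ≤ 3. For the lower bound, the 4 vertices {a, c, d, g} are pairwise adjacent, and any tree decomposition puts a clique entirely inside one bag — forcing width ≥ 3. Therefore the treewidth is 3.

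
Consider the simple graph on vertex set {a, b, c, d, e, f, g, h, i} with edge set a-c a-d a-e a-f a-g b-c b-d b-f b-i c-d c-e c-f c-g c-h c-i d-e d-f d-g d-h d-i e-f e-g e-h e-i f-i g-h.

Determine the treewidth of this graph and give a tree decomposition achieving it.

The largest bag has 5 vertices, giving width 4; this decomposition certifies tw(G) ≤ 4. On the other hand G contains the 5-clique {c, d, e, g, h}. A clique must lie in a single bag of any decomposition, so no decomposition can have width below 4. Therefore the treewidth is 4.

Treewidth 4.
One such decomposition:
Bags: B1 = {c, d, e, g, h}  B2 = {a, c, d, e, g}  B3 = {a, c, d, e, f}  B4 = {c, d, e, f, i}  B5 = {b, c, d, f, i}
Tree: B1–B2, B2–B3, B3–B4, B4–B5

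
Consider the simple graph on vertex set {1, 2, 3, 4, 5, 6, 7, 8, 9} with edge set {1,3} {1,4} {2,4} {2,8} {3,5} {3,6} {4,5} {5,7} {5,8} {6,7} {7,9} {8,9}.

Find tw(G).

3

A width-3 tree decomposition is:
Bags: B1 = {2, 7, 8, 9}  B2 = {2, 5, 7, 8}  B3 = {2, 4, 5, 7}  B4 = {4, 5, 6, 7}  B5 = {3, 4, 5, 6}  B6 = {1, 3, 4, 6}
Tree: B1–B2, B2–B3, B3–B4, B4–B5, B5–B6
Every bag has size at most 4, so the width is 4 − 1 = 3 and tw(G) ≤ 3. For the lower bound: the 4 vertex sets {2,8,9}, {7}, {5}, {1,3,4,6} are disjoint, each induces a connected subgraph, and every pair is joined by at least one edge of G. Contracting each set to a single vertex therefore yields K_{4} as a minor, and since treewidth is minor-monotone, tw(G) ≥ tw(K_{4}) = 3. The upper and lower bounds meet at 3, so that is the treewidth.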